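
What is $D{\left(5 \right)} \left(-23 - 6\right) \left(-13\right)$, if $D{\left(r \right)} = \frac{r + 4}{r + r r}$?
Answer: $\frac{1131}{10} \approx 113.1$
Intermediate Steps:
$D{\left(r \right)} = \frac{4 + r}{r + r^{2}}$
$D{\left(5 \right)} \left(-23 - 6\right) \left(-13\right) = \frac{4 + 5}{5 \left(1 + 5\right)} \left(-23 - 6\right) \left(-13\right) = \frac{1}{5} \cdot \frac{1}{6} \cdot 9 \left(-29\right) \left(-13\right) = \frac{3}{10} \left(-29\right) \left(-13\right) = \left(- \frac{87}{10}\right) \left(-13\right) = \frac{1131}{10}$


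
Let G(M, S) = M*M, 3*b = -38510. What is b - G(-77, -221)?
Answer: -56297/3 ≈ -18766.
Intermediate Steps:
b = -38510/3 (b = (1/3)*(-38510) = -38510/3 ≈ -12837.)
G(M, S) = M**2
b - G(-77, -221) = -38510/3 - 1*(-77)**2 = -38510/3 - 1*5929 = -38510/3 - 5929 = -56297/3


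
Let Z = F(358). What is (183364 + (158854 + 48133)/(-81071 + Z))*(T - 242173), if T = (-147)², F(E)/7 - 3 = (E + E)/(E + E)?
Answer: -3277616697479060/81043 ≈ -4.0443e+10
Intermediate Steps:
F(E) = 28 (F(E) = 21 + 7*((E + E)/(E + E)) = 21 + 7*((2*E)/((2*E))) = 21 + 7*((2*E)*(1/(2*E))) = 21 + 7*1 = 21 + 7 = 28)
Z = 28
T = 21609
(183364 + (158854 + 48133)/(-81071 + Z))*(T - 242173) = (183364 + (158854 + 48133)/(-81071 + 28))*(21609 - 242173) = (183364 + 206987/(-81043))*(-220564) = (183364 + 206987*(-1/81043))*(-220564) = (183364 - 206987/81043)*(-220564) = (14860161665/81043)*(-220564) = -3277616697479060/81043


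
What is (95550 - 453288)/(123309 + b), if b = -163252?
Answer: 357738/39943 ≈ 8.9562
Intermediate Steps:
(95550 - 453288)/(123309 + b) = (95550 - 453288)/(123309 - 163252) = -357738/(-39943) = -357738*(-1/39943) = 357738/39943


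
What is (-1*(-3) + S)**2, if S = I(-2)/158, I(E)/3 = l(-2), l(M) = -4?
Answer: 53361/6241 ≈ 8.5501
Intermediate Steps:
I(E) = -12 (I(E) = 3*(-4) = -12)
S = -6/79 (S = -12/158 = -12*1/158 = -6/79 ≈ -0.075949)
(-1*(-3) + S)**2 = (-1*(-3) - 6/79)**2 = (3 - 6/79)**2 = (231/79)**2 = 53361/6241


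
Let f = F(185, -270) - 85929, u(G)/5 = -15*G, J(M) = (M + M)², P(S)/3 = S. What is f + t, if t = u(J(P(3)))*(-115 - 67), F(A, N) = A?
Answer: 4336856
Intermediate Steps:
P(S) = 3*S
J(M) = 4*M² (J(M) = (2*M)² = 4*M²)
u(G) = -75*G (u(G) = 5*(-15*G) = -75*G)
f = -85744 (f = 185 - 85929 = -85744)
t = 4422600 (t = (-300*(3*3)²)*(-115 - 67) = -300*9²*(-182) = -300*81*(-182) = -75*324*(-182) = -24300*(-182) = 4422600)
f + t = -85744 + 4422600 = 4336856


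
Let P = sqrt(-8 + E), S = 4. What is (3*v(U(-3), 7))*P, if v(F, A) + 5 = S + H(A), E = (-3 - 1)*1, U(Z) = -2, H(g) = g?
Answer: 36*I*sqrt(3) ≈ 62.354*I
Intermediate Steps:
E = -4 (E = -4*1 = -4)
v(F, A) = -1 + A (v(F, A) = -5 + (4 + A) = -1 + A)
P = 2*I*sqrt(3) (P = sqrt(-8 - 4) = sqrt(-12) = 2*I*sqrt(3) ≈ 3.4641*I)
(3*v(U(-3), 7))*P = (3*(-1 + 7))*(2*I*sqrt(3)) = (3*6)*(2*I*sqrt(3)) = 18*(2*I*sqrt(3)) = 36*I*sqrt(3)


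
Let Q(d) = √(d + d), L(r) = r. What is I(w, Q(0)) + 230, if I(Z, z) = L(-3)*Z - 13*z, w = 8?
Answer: 206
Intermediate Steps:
Q(d) = √2*√d (Q(d) = √(2*d) = √2*√d)
I(Z, z) = -13*z - 3*Z (I(Z, z) = -3*Z - 13*z = -13*z - 3*Z)
I(w, Q(0)) + 230 = (-13*√2*√0 - 3*8) + 230 = (-13*√2*0 - 24) + 230 = (-13*0 - 24) + 230 = (0 - 24) + 230 = -24 + 230 = 206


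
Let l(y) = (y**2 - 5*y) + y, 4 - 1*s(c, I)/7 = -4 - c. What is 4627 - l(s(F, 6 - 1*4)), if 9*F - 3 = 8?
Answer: 58142/81 ≈ 717.80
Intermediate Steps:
F = 11/9 (F = 1/3 + (1/9)*8 = 1/3 + 8/9 = 11/9 ≈ 1.2222)
s(c, I) = 56 + 7*c (s(c, I) = 28 - 7*(-4 - c) = 28 + (28 + 7*c) = 56 + 7*c)
l(y) = y**2 - 4*y
4627 - l(s(F, 6 - 1*4)) = 4627 - (56 + 7*(11/9))*(-4 + (56 + 7*(11/9))) = 4627 - (56 + 77/9)*(-4 + (56 + 77/9)) = 4627 - 581*(-4 + 581/9)/9 = 4627 - 581*545/(9*9) = 4627 - 1*316645/81 = 4627 - 316645/81 = 58142/81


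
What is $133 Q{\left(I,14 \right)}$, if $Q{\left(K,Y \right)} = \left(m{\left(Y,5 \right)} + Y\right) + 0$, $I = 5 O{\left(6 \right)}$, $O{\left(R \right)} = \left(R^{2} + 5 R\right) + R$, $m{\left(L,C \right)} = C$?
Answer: $2527$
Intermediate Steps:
$O{\left(R \right)} = R^{2} + 6 R$
$I = 360$ ($I = 5 \cdot 6 \left(6 + 6\right) = 5 \cdot 6 \cdot 12 = 5 \cdot 72 = 360$)
$Q{\left(K,Y \right)} = 5 + Y$ ($Q{\left(K,Y \right)} = \left(5 + Y\right) + 0 = 5 + Y$)
$133 Q{\left(I,14 \right)} = 133 \left(5 + 14\right) = 133 \cdot 19 = 2527$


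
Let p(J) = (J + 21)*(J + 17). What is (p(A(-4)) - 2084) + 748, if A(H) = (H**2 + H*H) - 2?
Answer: 1061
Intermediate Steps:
A(H) = -2 + 2*H**2 (A(H) = (H**2 + H**2) - 2 = 2*H**2 - 2 = -2 + 2*H**2)
p(J) = (17 + J)*(21 + J) (p(J) = (21 + J)*(17 + J) = (17 + J)*(21 + J))
(p(A(-4)) - 2084) + 748 = ((357 + (-2 + 2*(-4)**2)**2 + 38*(-2 + 2*(-4)**2)) - 2084) + 748 = ((357 + (-2 + 2*16)**2 + 38*(-2 + 2*16)) - 2084) + 748 = ((357 + (-2 + 32)**2 + 38*(-2 + 32)) - 2084) + 748 = ((357 + 30**2 + 38*30) - 2084) + 748 = ((357 + 900 + 1140) - 2084) + 748 = (2397 - 2084) + 748 = 313 + 748 = 1061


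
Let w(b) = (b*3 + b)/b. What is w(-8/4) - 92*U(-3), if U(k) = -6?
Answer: 556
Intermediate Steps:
w(b) = 4 (w(b) = (3*b + b)/b = (4*b)/b = 4)
w(-8/4) - 92*U(-3) = 4 - 92*(-6) = 4 + 552 = 556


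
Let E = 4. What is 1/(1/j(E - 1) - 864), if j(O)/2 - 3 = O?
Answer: -12/10367 ≈ -0.0011575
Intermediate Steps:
j(O) = 6 + 2*O
1/(1/j(E - 1) - 864) = 1/(1/(6 + 2*(4 - 1)) - 864) = 1/(1/(6 + 2*3) - 864) = 1/(1/(6 + 6) - 864) = 1/(1/12 - 864) = 1/(-10367/12) = -12/10367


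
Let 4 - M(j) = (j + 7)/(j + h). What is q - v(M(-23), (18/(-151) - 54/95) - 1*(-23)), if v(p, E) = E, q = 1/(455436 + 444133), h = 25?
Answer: -287925935054/12904317305 ≈ -22.312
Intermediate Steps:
M(j) = 4 - (7 + j)/(25 + j) (M(j) = 4 - (j + 7)/(j + 25) = 4 - (7 + j)/(25 + j))
q = 1/899569 ≈ 1.1116e-6
q - v(M(-23), (18/(-151) - 54/95) - 1*(-23)) = 1/899569 - ((18/(-151) - 54/95) - 1*(-23)) = 1/899569 - ((18*(-1/151) - 54*1/95) + 23) = 1/899569 - ((-18/151 - 54/95) + 23) = 1/899569 - (-9864/14345 + 23) = 1/899569 - 1*320071/14345 = 1/899569 - 320071/14345 = -287925935054/12904317305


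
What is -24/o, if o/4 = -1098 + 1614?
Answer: -1/86 ≈ -0.011628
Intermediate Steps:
o = 2064 (o = 4*(-1098 + 1614) = 4*516 = 2064)
-24/o = -24/2064 = -24*1/2064 = -1/86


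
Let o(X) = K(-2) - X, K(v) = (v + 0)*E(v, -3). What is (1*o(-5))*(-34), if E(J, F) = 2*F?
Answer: -578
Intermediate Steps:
K(v) = -6*v (K(v) = (v + 0)*(2*(-3)) = v*(-6) = -6*v)
o(X) = 12 - X (o(X) = -6*(-2) - X = 12 - X)
(1*o(-5))*(-34) = (1*(12 - 1*(-5)))*(-34) = (1*(12 + 5))*(-34) = (1*17)*(-34) = 17*(-34) = -578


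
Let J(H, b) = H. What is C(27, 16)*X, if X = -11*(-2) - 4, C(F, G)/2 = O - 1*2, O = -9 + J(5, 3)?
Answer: -216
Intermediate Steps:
O = -4 (O = -9 + 5 = -4)
C(F, G) = -12 (C(F, G) = 2*(-4 - 1*2) = 2*(-4 - 2) = 2*(-6) = -12)
X = 18 (X = 22 - 4 = 18)
C(27, 16)*X = -12*18 = -216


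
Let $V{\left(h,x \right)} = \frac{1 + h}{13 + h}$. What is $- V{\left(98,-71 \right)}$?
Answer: $- \frac{33}{37} \approx -0.89189$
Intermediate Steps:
$V{\left(h,x \right)} = \frac{1 + h}{13 + h}$
$- V{\left(98,-71 \right)} = - \frac{1 + 98}{13 + 98} = - \frac{99}{111} = \left(-1\right) \frac{33}{37} = - \frac{33}{37}$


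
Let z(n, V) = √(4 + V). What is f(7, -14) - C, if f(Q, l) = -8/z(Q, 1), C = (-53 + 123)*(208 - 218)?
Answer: 700 - 8*√5/5 ≈ 696.42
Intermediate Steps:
C = -700 (C = 70*(-10) = -700)
f(Q, l) = -8*√5/5 (f(Q, l) = -8/√(4 + 1) = -8*√5/5)
f(7, -14) - C = -8*√5/5 - 1*(-700) = -8*√5/5 + 700 = 700 - 8*√5/5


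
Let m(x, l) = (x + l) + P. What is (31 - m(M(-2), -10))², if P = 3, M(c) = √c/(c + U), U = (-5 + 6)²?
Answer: (38 + I*√2)² ≈ 1442.0 + 107.48*I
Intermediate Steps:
U = 1 (U = 1² = 1)
M(c) = √c/(1 + c) (M(c) = √c/(c + 1) = √c/(1 + c))
m(x, l) = 3 + l + x (m(x, l) = (x + l) + 3 = (l + x) + 3 = 3 + l + x)
(31 - m(M(-2), -10))² = (31 - (3 - 10 + √(-2)/(1 - 2)))² = (31 - (3 - 10 + (I*√2)/(-1)))² = (31 - (3 - 10 + (I*√2)*(-1)))² = (31 - (3 - 10 - I*√2))² = (31 - (-7 - I*√2))² = (31 + (7 + I*√2))² = (38 + I*√2)²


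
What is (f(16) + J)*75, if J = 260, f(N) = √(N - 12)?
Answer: 19650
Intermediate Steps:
f(N) = √(-12 + N)
(f(16) + J)*75 = (√(-12 + 16) + 260)*75 = (√4 + 260)*75 = (2 + 260)*75 = 262*75 = 19650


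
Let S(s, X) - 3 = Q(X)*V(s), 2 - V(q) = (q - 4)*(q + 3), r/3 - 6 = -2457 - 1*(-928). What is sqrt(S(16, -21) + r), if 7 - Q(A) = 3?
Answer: I*sqrt(5470) ≈ 73.959*I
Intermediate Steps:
r = -4569 (r = 18 + 3*(-2457 - 1*(-928)) = 18 + 3*(-2457 + 928) = 18 + 3*(-1529) = 18 - 4587 = -4569)
V(q) = 2 - (-4 + q)*(3 + q) (V(q) = 2 - (q - 4)*(q + 3) = 2 - (-4 + q)*(3 + q))
Q(A) = 4 (Q(A) = 7 - 1*3 = 7 - 3 = 4)
S(s, X) = 59 - 4*s**2 + 4*s (S(s, X) = 3 + 4*(14 + s - s**2) = 3 + (56 - 4*s**2 + 4*s) = 59 - 4*s**2 + 4*s)
sqrt(S(16, -21) + r) = sqrt((59 - 4*16**2 + 4*16) - 4569) = sqrt((59 - 4*256 + 64) - 4569) = sqrt((59 - 1024 + 64) - 4569) = sqrt(-901 - 4569) = sqrt(-5470) = I*sqrt(5470)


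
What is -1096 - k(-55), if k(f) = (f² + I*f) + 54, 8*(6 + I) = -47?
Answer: -38625/8 ≈ -4828.1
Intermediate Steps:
I = -95/8 (I = -6 + (⅛)*(-47) = -6 - 47/8 = -95/8 ≈ -11.875)
k(f) = 54 + f² - 95*f/8 (k(f) = (f² - 95*f/8) + 54 = 54 + f² - 95*f/8)
-1096 - k(-55) = -1096 - (54 + (-55)² - 95/8*(-55)) = -1096 - (54 + 3025 + 5225/8) = -1096 - 1*29857/8 = -1096 - 29857/8 = -38625/8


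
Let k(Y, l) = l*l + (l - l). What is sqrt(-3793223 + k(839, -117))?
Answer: I*sqrt(3779534) ≈ 1944.1*I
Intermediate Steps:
k(Y, l) = l**2 (k(Y, l) = l**2 + 0 = l**2)
sqrt(-3793223 + k(839, -117)) = sqrt(-3793223 + (-117)**2) = sqrt(-3793223 + 13689) = sqrt(-3779534) = I*sqrt(3779534)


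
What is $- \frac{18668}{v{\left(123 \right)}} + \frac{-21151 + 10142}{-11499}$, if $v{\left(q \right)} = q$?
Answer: $- \frac{23701025}{157153} \approx -150.81$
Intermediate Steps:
$- \frac{18668}{v{\left(123 \right)}} + \frac{-21151 + 10142}{-11499} = - \frac{18668}{123} + \frac{-21151 + 10142}{-11499} = \left(-18668\right) \frac{1}{123} - - \frac{11009}{11499} = - \frac{18668}{123} + \frac{11009}{11499} = - \frac{23701025}{157153}$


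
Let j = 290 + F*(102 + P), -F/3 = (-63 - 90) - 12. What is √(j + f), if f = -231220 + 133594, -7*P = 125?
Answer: I*√2728579/7 ≈ 235.98*I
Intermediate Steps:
P = -125/7 (P = -⅐*125 = -125/7 ≈ -17.857)
F = 495 (F = -3*((-63 - 90) - 12) = -3*(-153 - 12) = -3*(-165) = 495)
j = 293585/7 (j = 290 + 495*(102 - 125/7) = 290 + 495*(589/7) = 290 + 291555/7 = 293585/7 ≈ 41941.)
f = -97626
√(j + f) = √(293585/7 - 97626) = √(-389797/7) = I*√2728579/7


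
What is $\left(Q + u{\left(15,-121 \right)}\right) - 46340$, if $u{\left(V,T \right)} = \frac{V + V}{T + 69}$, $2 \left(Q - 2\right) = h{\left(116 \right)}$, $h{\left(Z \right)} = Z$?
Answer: $- \frac{1203295}{26} \approx -46281.0$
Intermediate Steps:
$Q = 60$ ($Q = 2 + \frac{1}{2} \cdot 116 = 2 + 58 = 60$)
$u{\left(V,T \right)} = \frac{2 V}{69 + T}$
$\left(Q + u{\left(15,-121 \right)}\right) - 46340 = \left(60 + 2 \cdot 15 \frac{1}{69 - 121}\right) - 46340 = \left(60 + 2 \cdot 15 \frac{1}{-52}\right) - 46340 = \left(60 + 2 \cdot 15 \left(- \frac{1}{52}\right)\right) - 46340 = \left(60 - \frac{15}{26}\right) - 46340 = \frac{1545}{26} - 46340 = - \frac{1203295}{26}$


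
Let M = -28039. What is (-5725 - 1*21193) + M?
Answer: -54957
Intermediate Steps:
(-5725 - 1*21193) + M = (-5725 - 1*21193) - 28039 = (-5725 - 21193) - 28039 = -26918 - 28039 = -54957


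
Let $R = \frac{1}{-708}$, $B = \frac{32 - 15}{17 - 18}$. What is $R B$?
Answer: $\frac{17}{708} \approx 0.024011$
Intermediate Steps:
$B = -17$ ($B = \frac{17}{-1} = 17 \left(-1\right) = -17$)
$R = - \frac{1}{708} \approx -0.0014124$
$R B = \left(- \frac{1}{708}\right) \left(-17\right) = \frac{17}{708}$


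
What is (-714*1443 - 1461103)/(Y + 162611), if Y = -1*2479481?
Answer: 498281/463374 ≈ 1.0753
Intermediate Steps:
Y = -2479481
(-714*1443 - 1461103)/(Y + 162611) = (-714*1443 - 1461103)/(-2479481 + 162611) = (-1030302 - 1461103)/(-2316870) = -2491405*(-1/2316870) = 498281/463374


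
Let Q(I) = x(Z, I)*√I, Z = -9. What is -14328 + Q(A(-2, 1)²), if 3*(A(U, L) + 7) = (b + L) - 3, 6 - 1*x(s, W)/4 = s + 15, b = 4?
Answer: -14328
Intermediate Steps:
x(s, W) = -36 - 4*s (x(s, W) = 24 - 4*(s + 15) = 24 - 4*(15 + s) = 24 + (-60 - 4*s) = -36 - 4*s)
A(U, L) = -20/3 + L/3 (A(U, L) = -7 + ((4 + L) - 3)/3 = -7 + (1 + L)/3 = -7 + (⅓ + L/3) = -20/3 + L/3)
Q(I) = 0 (Q(I) = (-36 - 4*(-9))*√I = (-36 + 36)*√I = 0*√I = 0)
-14328 + Q(A(-2, 1)²) = -14328 + 0 = -14328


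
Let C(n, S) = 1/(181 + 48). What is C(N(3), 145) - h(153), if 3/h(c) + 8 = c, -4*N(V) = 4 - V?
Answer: -542/33205 ≈ -0.016323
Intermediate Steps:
N(V) = -1 + V/4 (N(V) = -(4 - V)/4 = -1 + V/4)
h(c) = 3/(-8 + c)
C(n, S) = 1/229
C(N(3), 145) - h(153) = 1/229 - 3/(-8 + 153) = 1/229 - 3/145 = -542/33205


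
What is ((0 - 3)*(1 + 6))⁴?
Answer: 194481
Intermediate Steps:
((0 - 3)*(1 + 6))⁴ = (-3*7)⁴ = (-21)⁴ = 194481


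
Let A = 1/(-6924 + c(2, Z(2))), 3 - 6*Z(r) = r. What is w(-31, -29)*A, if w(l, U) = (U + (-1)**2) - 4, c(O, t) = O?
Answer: 16/3461 ≈ 0.0046229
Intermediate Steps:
Z(r) = 1/2 - r/6
w(l, U) = -3 + U (w(l, U) = (U + 1) - 4 = (1 + U) - 4 = -3 + U)
A = -1/6922 (A = 1/(-6924 + 2) = 1/(-6922) = -1/6922 ≈ -0.00014447)
w(-31, -29)*A = (-3 - 29)*(-1/6922) = -32*(-1/6922) = 16/3461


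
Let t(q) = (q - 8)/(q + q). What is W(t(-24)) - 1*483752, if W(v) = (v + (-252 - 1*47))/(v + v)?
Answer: -1935903/4 ≈ -4.8398e+5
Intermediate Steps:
t(q) = (-8 + q)/(2*q) (t(q) = (-8 + q)/((2*q)) = (-8 + q)*(1/(2*q)) = (-8 + q)/(2*q))
W(v) = (-299 + v)/(2*v) (W(v) = (v + (-252 - 47))/((2*v)) = (v - 299)*(1/(2*v)) = (-299 + v)*(1/(2*v)) = (-299 + v)/(2*v))
W(t(-24)) - 1*483752 = (-299 + (½)*(-8 - 24)/(-24))/(2*(((½)*(-8 - 24)/(-24)))) - 1*483752 = (-299 + (½)*(-1/24)*(-32))/(2*(((½)*(-1/24)*(-32)))) - 483752 = (-299 + ⅔)/(2*(⅔)) - 483752 = (½)*(3/2)*(-895/3) - 483752 = -895/4 - 483752 = -1935903/4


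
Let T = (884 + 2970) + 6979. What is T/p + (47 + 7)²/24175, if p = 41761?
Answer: 383662851/1009572175 ≈ 0.38003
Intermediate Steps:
T = 10833 (T = 3854 + 6979 = 10833)
T/p + (47 + 7)²/24175 = 10833/41761 + (47 + 7)²/24175 = 10833*(1/41761) + 54²*(1/24175) = 10833/41761 + 2916*(1/24175) = 10833/41761 + 2916/24175 = 383662851/1009572175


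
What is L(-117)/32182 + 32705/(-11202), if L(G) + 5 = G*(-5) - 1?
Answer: -261506588/90125691 ≈ -2.9016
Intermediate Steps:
L(G) = -6 - 5*G (L(G) = -5 + (G*(-5) - 1) = -5 + (-5*G - 1) = -5 + (-1 - 5*G) = -6 - 5*G)
L(-117)/32182 + 32705/(-11202) = (-6 - 5*(-117))/32182 + 32705/(-11202) = (-6 + 585)*(1/32182) + 32705*(-1/11202) = 579*(1/32182) - 32705/11202 = 579/32182 - 32705/11202 = -261506588/90125691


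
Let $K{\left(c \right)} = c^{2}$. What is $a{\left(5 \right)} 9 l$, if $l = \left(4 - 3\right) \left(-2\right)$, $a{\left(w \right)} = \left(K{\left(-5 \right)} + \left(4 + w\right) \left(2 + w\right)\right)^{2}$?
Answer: $-139392$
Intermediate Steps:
$a{\left(w \right)} = \left(25 + \left(2 + w\right) \left(4 + w\right)\right)^{2}$ ($a{\left(w \right)} = \left(\left(-5\right)^{2} + \left(4 + w\right) \left(2 + w\right)\right)^{2} = \left(25 + \left(2 + w\right) \left(4 + w\right)\right)^{2}$)
$l = -2$ ($l = \left(4 - 3\right) \left(-2\right) = 1 \left(-2\right) = -2$)
$a{\left(5 \right)} 9 l = \left(33 + 5^{2} + 6 \cdot 5\right)^{2} \cdot 9 \left(-2\right) = \left(33 + 25 + 30\right)^{2} \cdot 9 \left(-2\right) = 88^{2} \cdot 9 \left(-2\right) = 7744 \cdot 9 \left(-2\right) = 69696 \left(-2\right) = -139392$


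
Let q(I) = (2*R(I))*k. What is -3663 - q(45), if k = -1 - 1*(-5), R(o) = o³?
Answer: -732663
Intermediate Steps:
k = 4 (k = -1 + 5 = 4)
q(I) = 8*I³ (q(I) = (2*I³)*4 = 8*I³)
-3663 - q(45) = -3663 - 8*45³ = -3663 - 8*91125 = -3663 - 1*729000 = -3663 - 729000 = -732663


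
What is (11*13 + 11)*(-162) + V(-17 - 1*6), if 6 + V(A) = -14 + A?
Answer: -24991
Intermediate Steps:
V(A) = -20 + A (V(A) = -6 + (-14 + A) = -20 + A)
(11*13 + 11)*(-162) + V(-17 - 1*6) = (11*13 + 11)*(-162) + (-20 + (-17 - 1*6)) = (143 + 11)*(-162) + (-20 + (-17 - 6)) = 154*(-162) + (-20 - 23) = -24948 - 43 = -24991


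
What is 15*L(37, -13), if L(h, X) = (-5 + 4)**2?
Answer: 15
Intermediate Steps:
L(h, X) = 1 (L(h, X) = (-1)**2 = 1)
15*L(37, -13) = 15*1 = 15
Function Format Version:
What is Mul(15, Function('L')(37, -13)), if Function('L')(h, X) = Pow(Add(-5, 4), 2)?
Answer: 15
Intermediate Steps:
Function('L')(h, X) = 1 (Function('L')(h, X) = Pow(-1, 2) = 1)
Mul(15, Function('L')(37, -13)) = Mul(15, 1) = 15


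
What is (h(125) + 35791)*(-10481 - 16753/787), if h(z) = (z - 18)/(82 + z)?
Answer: -20412106104400/54303 ≈ -3.7589e+8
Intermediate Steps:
h(z) = (-18 + z)/(82 + z)
(h(125) + 35791)*(-10481 - 16753/787) = ((-18 + 125)/(82 + 125) + 35791)*(-10481 - 16753/787) = (107/207 + 35791)*(-10481 - 16753*1/787) = ((1/207)*107 + 35791)*(-10481 - 16753/787) = (107/207 + 35791)*(-8265300/787) = (7408844/207)*(-8265300/787) = -20412106104400/54303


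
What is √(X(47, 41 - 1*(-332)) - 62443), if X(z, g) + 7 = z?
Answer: I*√62403 ≈ 249.81*I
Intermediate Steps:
X(z, g) = -7 + z
√(X(47, 41 - 1*(-332)) - 62443) = √((-7 + 47) - 62443) = √(40 - 62443) = √(-62403) = I*√62403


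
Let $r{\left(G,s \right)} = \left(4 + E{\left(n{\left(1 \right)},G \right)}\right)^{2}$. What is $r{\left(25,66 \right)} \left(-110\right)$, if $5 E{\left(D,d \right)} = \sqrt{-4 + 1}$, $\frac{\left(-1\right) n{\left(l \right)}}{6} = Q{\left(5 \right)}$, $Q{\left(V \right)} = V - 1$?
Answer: $- \frac{8734}{5} - 176 i \sqrt{3} \approx -1746.8 - 304.84 i$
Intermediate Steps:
$Q{\left(V \right)} = -1 + V$
$n{\left(l \right)} = -24$ ($n{\left(l \right)} = - 6 \left(-1 + 5\right) = \left(-6\right) 4 = -24$)
$E{\left(D,d \right)} = \frac{i \sqrt{3}}{5}$ ($E{\left(D,d \right)} = \frac{\sqrt{-4 + 1}}{5} = \frac{\sqrt{-3}}{5} = \frac{i \sqrt{3}}{5}$)
$r{\left(G,s \right)} = \left(4 + \frac{i \sqrt{3}}{5}\right)^{2}$
$r{\left(25,66 \right)} \left(-110\right) = \frac{\left(20 + i \sqrt{3}\right)^{2}}{25} \left(-110\right) = - \frac{22 \left(20 + i \sqrt{3}\right)^{2}}{5}$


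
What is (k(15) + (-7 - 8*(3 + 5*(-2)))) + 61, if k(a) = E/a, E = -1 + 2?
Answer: 1651/15 ≈ 110.07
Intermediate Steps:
E = 1
k(a) = 1/a
(k(15) + (-7 - 8*(3 + 5*(-2)))) + 61 = (1/15 + (-7 - 8*(3 + 5*(-2)))) + 61 = (1/15 + (-7 - 8*(3 - 10))) + 61 = (1/15 + (-7 - 8*(-7))) + 61 = (1/15 + (-7 + 56)) + 61 = (1/15 + 49) + 61 = 736/15 + 61 = 1651/15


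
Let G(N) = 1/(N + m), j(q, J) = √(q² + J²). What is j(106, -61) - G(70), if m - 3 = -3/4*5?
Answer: -4/277 + √14957 ≈ 122.28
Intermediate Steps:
m = -¾ (m = 3 - 3/4*5 = 3 - 3*¼*5 = 3 - ¾*5 = 3 - 15/4 = -¾ ≈ -0.75000)
j(q, J) = √(J² + q²)
G(N) = 1/(-¾ + N) (G(N) = 1/(N - ¾) = 1/(-¾ + N))
j(106, -61) - G(70) = √((-61)² + 106²) - 4/(-3 + 4*70) = √(3721 + 11236) - 4/(-3 + 280) = √14957 - 4/277 = -4/277 + √14957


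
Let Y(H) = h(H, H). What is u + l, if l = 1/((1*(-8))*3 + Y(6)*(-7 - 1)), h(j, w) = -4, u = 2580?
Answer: 20641/8 ≈ 2580.1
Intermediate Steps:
Y(H) = -4
l = 1/8 (l = 1/((1*(-8))*3 - 4*(-7 - 1)) = 1/(-8*3 - 4*(-8)) = 1/(-24 + 32) = 1/8 ≈ 0.12500)
u + l = 2580 + 1/8 = 20641/8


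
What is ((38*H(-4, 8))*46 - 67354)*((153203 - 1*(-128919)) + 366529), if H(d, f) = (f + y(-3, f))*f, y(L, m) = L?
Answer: 1664438466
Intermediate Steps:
H(d, f) = f*(-3 + f) (H(d, f) = (f - 3)*f = (-3 + f)*f = f*(-3 + f))
((38*H(-4, 8))*46 - 67354)*((153203 - 1*(-128919)) + 366529) = ((38*(8*(-3 + 8)))*46 - 67354)*((153203 - 1*(-128919)) + 366529) = ((38*(8*5))*46 - 67354)*((153203 + 128919) + 366529) = ((38*40)*46 - 67354)*(282122 + 366529) = (1520*46 - 67354)*648651 = (69920 - 67354)*648651 = 2566*648651 = 1664438466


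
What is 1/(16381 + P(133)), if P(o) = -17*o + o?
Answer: 1/14253 ≈ 7.0161e-5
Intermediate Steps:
P(o) = -16*o
1/(16381 + P(133)) = 1/(16381 - 16*133) = 1/(16381 - 2128) = 1/14253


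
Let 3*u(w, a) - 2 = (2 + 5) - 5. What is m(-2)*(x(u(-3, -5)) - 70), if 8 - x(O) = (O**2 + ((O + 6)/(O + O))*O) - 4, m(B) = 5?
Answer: -2855/9 ≈ -317.22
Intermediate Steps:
u(w, a) = 4/3 (u(w, a) = 2/3 + ((2 + 5) - 5)/3 = 2/3 + (7 - 5)/3 = 2/3 + (1/3)*2 = 2/3 + 2/3 = 4/3)
x(O) = 9 - O**2 - O/2 (x(O) = 8 - ((O**2 + ((O + 6)/(O + O))*O) - 4) = 8 - ((O**2 + ((6 + O)/((2*O)))*O) - 4) = 8 - ((O**2 + ((6 + O)*(1/(2*O)))*O) - 4) = 8 - ((O**2 + ((6 + O)/(2*O))*O) - 4) = 8 - ((O**2 + (3 + O/2)) - 4) = 8 - ((3 + O**2 + O/2) - 4) = 8 - (-1 + O**2 + O/2) = 8 + (1 - O**2 - O/2) = 9 - O**2 - O/2)
m(-2)*(x(u(-3, -5)) - 70) = 5*((9 - (4/3)**2 - 1/2*4/3) - 70) = 5*((9 - 1*16/9 - 2/3) - 70) = 5*((9 - 16/9 - 2/3) - 70) = 5*(59/9 - 70) = 5*(-571/9) = -2855/9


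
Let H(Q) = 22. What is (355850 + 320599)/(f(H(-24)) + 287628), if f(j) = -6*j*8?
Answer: 225483/95524 ≈ 2.3605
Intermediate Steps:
f(j) = -48*j
(355850 + 320599)/(f(H(-24)) + 287628) = (355850 + 320599)/(-48*22 + 287628) = 676449/(-1056 + 287628) = 676449/286572 = 676449*(1/286572) = 225483/95524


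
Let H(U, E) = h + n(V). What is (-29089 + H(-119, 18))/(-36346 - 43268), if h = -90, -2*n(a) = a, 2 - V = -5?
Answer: 6485/17692 ≈ 0.36655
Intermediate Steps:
V = 7 (V = 2 - 1*(-5) = 2 + 5 = 7)
n(a) = -a/2
H(U, E) = -187/2 (H(U, E) = -90 - 1/2*7 = -90 - 7/2 = -187/2)
(-29089 + H(-119, 18))/(-36346 - 43268) = (-29089 - 187/2)/(-36346 - 43268) = -58365/2/(-79614) = -58365/2*(-1/79614) = 6485/17692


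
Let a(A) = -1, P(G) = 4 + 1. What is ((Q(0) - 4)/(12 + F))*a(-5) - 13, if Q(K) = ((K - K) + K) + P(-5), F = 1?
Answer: -170/13 ≈ -13.077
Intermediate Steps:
P(G) = 5
Q(K) = 5 + K (Q(K) = ((K - K) + K) + 5 = (0 + K) + 5 = K + 5 = 5 + K)
((Q(0) - 4)/(12 + F))*a(-5) - 13 = (((5 + 0) - 4)/(12 + 1))*(-1) - 13 = ((5 - 4)/13)*(-1) - 13 = (1*(1/13))*(-1) - 13 = (1/13)*(-1) - 13 = -1/13 - 13 = -170/13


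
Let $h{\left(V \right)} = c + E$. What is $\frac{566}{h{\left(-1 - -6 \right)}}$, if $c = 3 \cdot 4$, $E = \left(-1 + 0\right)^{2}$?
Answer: $\frac{566}{13} \approx 43.538$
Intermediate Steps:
$E = 1$ ($E = \left(-1\right)^{2} = 1$)
$c = 12$
$h{\left(V \right)} = 13$ ($h{\left(V \right)} = 12 + 1 = 13$)
$\frac{566}{h{\left(-1 - -6 \right)}} = \frac{566}{13}$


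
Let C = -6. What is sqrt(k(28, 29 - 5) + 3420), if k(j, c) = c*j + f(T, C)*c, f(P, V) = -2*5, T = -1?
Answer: 6*sqrt(107) ≈ 62.064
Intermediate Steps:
f(P, V) = -10
k(j, c) = -10*c + c*j (k(j, c) = c*j - 10*c = -10*c + c*j)
sqrt(k(28, 29 - 5) + 3420) = sqrt((29 - 5)*(-10 + 28) + 3420) = sqrt(24*18 + 3420) = sqrt(432 + 3420) = sqrt(3852) = 6*sqrt(107)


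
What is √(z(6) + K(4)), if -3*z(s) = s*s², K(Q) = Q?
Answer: 2*I*√17 ≈ 8.2462*I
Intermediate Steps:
z(s) = -s³/3 (z(s) = -s*s²/3 = -s³/3)
√(z(6) + K(4)) = √(-⅓*6³ + 4) = √(-⅓*216 + 4) = √(-72 + 4) = √(-68) = 2*I*√17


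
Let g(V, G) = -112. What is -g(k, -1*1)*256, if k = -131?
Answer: 28672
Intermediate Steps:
-g(k, -1*1)*256 = -1*(-112)*256 = 112*256 = 28672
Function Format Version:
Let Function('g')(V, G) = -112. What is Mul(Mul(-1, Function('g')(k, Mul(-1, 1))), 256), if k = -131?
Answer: 28672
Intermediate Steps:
Mul(Mul(-1, Function('g')(k, Mul(-1, 1))), 256) = Mul(Mul(-1, -112), 256) = Mul(112, 256) = 28672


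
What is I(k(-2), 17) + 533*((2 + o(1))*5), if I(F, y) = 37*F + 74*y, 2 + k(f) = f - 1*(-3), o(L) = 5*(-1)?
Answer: -6774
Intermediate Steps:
o(L) = -5
k(f) = 1 + f (k(f) = -2 + (f - 1*(-3)) = -2 + (f + 3) = -2 + (3 + f) = 1 + f)
I(k(-2), 17) + 533*((2 + o(1))*5) = (37*(1 - 2) + 74*17) + 533*((2 - 5)*5) = (37*(-1) + 1258) + 533*(-3*5) = (-37 + 1258) + 533*(-15) = 1221 - 7995 = -6774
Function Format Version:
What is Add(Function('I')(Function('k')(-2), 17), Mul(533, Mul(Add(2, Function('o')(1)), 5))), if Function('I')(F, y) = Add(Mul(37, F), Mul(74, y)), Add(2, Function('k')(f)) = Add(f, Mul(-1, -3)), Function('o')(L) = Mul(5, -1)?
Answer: -6774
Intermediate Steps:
Function('o')(L) = -5
Function('k')(f) = Add(1, f) (Function('k')(f) = Add(-2, Add(f, Mul(-1, -3))) = Add(-2, Add(f, 3)) = Add(-2, Add(3, f)) = Add(1, f))
Add(Function('I')(Function('k')(-2), 17), Mul(533, Mul(Add(2, Function('o')(1)), 5))) = Add(Add(Mul(37, Add(1, -2)), Mul(74, 17)), Mul(533, Mul(Add(2, -5), 5))) = Add(Add(Mul(37, -1), 1258), Mul(533, Mul(-3, 5))) = Add(Add(-37, 1258), Mul(533, -15)) = Add(1221, -7995) = -6774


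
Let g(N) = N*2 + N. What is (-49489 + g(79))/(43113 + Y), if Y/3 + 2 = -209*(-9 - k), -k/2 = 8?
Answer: -24626/19359 ≈ -1.2721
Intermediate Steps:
k = -16 (k = -2*8 = -16)
g(N) = 3*N (g(N) = 2*N + N = 3*N)
Y = -4395 (Y = -6 + 3*(-209*(-9 - 1*(-16))) = -6 + 3*(-209*(-9 + 16)) = -6 + 3*(-209*7) = -6 + 3*(-1463) = -6 - 4389 = -4395)
(-49489 + g(79))/(43113 + Y) = (-49489 + 3*79)/(43113 - 4395) = (-49489 + 237)/38718 = -49252*1/38718 = -24626/19359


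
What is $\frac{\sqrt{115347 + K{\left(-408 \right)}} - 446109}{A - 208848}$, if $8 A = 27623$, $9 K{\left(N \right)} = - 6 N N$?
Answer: $\frac{3568872}{1643161} - \frac{8 \sqrt{4371}}{1643161} \approx 2.1716$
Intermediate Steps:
$K{\left(N \right)} = - \frac{2 N^{2}}{3}$ ($K{\left(N \right)} = \frac{- 6 N N}{9} = \frac{\left(-6\right) N^{2}}{9} = - \frac{2 N^{2}}{3}$)
$A = \frac{27623}{8}$ ($A = \frac{1}{8} \cdot 27623 = \frac{27623}{8} \approx 3452.9$)
$\frac{\sqrt{115347 + K{\left(-408 \right)}} - 446109}{A - 208848} = \frac{\sqrt{115347 - \frac{2 \left(-408\right)^{2}}{3}} - 446109}{\frac{27623}{8} - 208848} = \frac{\sqrt{115347 - 110976} - 446109}{- \frac{1643161}{8}} = \left(\sqrt{115347 - 110976} - 446109\right) \left(- \frac{8}{1643161}\right) = \left(\sqrt{4371} - 446109\right) \left(- \frac{8}{1643161}\right) = \left(-446109 + \sqrt{4371}\right) \left(- \frac{8}{1643161}\right) = \frac{3568872}{1643161} - \frac{8 \sqrt{4371}}{1643161}$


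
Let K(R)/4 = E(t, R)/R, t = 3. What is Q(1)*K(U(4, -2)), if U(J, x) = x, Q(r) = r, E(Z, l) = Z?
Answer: -6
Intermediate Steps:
K(R) = 12/R (K(R) = 4*(3/R) = 12/R)
Q(1)*K(U(4, -2)) = 1*(12/(-2)) = 1*(12*(-1/2)) = 1*(-6) = -6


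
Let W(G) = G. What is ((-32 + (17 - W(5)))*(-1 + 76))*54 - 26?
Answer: -81026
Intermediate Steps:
((-32 + (17 - W(5)))*(-1 + 76))*54 - 26 = ((-32 + (17 - 1*5))*(-1 + 76))*54 - 26 = ((-32 + (17 - 5))*75)*54 - 26 = ((-32 + 12)*75)*54 - 26 = -20*75*54 - 26 = -1500*54 - 26 = -81000 - 26 = -81026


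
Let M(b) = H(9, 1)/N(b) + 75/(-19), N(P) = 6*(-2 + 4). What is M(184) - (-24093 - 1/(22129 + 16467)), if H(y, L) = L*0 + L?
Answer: 13248856171/549993 ≈ 24089.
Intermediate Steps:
H(y, L) = L (H(y, L) = 0 + L = L)
N(P) = 12 (N(P) = 6*2 = 12)
M(b) = -881/228 (M(b) = 1/12 + 75/(-19) = 1*(1/12) + 75*(-1/19) = 1/12 - 75/19 = -881/228)
M(184) - (-24093 - 1/(22129 + 16467)) = -881/228 - (-24093 - 1/(22129 + 16467)) = -881/228 - (-24093 - 1/38596) = -881/228 - 1*(-929893429/38596) = -881/228 + 929893429/38596 = 13248856171/549993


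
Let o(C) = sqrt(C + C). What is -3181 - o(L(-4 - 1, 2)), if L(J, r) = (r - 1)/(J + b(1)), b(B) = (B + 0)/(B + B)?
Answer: -3181 - 2*I/3 ≈ -3181.0 - 0.66667*I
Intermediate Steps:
b(B) = 1/2 (b(B) = B/((2*B)) = B*(1/(2*B)) = 1/2)
L(J, r) = (-1 + r)/(1/2 + J) (L(J, r) = (r - 1)/(J + 1/2) = (-1 + r)/(1/2 + J))
o(C) = sqrt(2)*sqrt(C) (o(C) = sqrt(2*C) = sqrt(2)*sqrt(C))
-3181 - o(L(-4 - 1, 2)) = -3181 - sqrt(2)*sqrt(2*(-1 + 2)/(1 + 2*(-4 - 1))) = -3181 - sqrt(2)*sqrt(2*1/(1 + 2*(-5))) = -3181 - sqrt(2)*sqrt(2*1/(1 - 10)) = -3181 - sqrt(2)*sqrt(2*1/(-9)) = -3181 - sqrt(2)*sqrt(2*(-1/9)*1) = -3181 - sqrt(2)*sqrt(-2/9) = -3181 - sqrt(2)*I*sqrt(2)/3 = -3181 - 2*I/3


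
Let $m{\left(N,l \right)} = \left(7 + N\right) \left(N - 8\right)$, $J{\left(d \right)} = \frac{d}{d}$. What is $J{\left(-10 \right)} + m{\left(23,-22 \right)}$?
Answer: $451$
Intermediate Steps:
$J{\left(d \right)} = 1$
$m{\left(N,l \right)} = \left(-8 + N\right) \left(7 + N\right)$ ($m{\left(N,l \right)} = \left(7 + N\right) \left(-8 + N\right) = \left(-8 + N\right) \left(7 + N\right)$)
$J{\left(-10 \right)} + m{\left(23,-22 \right)} = 1 - \left(79 - 529\right) = 1 - -450 = 1 + 450 = 451$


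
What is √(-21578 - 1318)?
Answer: 12*I*√159 ≈ 151.31*I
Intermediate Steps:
√(-21578 - 1318) = √(-22896) = 12*I*√159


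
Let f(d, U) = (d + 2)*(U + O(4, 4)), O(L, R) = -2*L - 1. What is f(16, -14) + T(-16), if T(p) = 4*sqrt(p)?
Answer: -414 + 16*I ≈ -414.0 + 16.0*I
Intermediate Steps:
O(L, R) = -1 - 2*L
f(d, U) = (-9 + U)*(2 + d) (f(d, U) = (d + 2)*(U + (-1 - 2*4)) = (2 + d)*(U + (-1 - 8)) = (2 + d)*(U - 9) = (2 + d)*(-9 + U) = (-9 + U)*(2 + d))
f(16, -14) + T(-16) = (-18 - 9*16 + 2*(-14) - 14*16) + 4*sqrt(-16) = (-18 - 144 - 28 - 224) + 4*(4*I) = -414 + 16*I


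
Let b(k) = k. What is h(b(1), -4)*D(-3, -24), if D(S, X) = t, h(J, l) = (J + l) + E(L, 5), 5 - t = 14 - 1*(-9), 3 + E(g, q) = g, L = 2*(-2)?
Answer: 180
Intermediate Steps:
L = -4
E(g, q) = -3 + g
t = -18 (t = 5 - (14 - 1*(-9)) = 5 - (14 + 9) = 5 - 1*23 = 5 - 23 = -18)
h(J, l) = -7 + J + l (h(J, l) = (J + l) + (-3 - 4) = (J + l) - 7 = -7 + J + l)
D(S, X) = -18
h(b(1), -4)*D(-3, -24) = (-7 + 1 - 4)*(-18) = -10*(-18) = 180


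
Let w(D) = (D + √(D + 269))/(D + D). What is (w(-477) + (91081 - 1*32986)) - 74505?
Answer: -32819/2 - 2*I*√13/477 ≈ -16410.0 - 0.015118*I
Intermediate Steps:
w(D) = (D + √(269 + D))/(2*D) (w(D) = (D + √(269 + D))/((2*D)) = (D + √(269 + D))*(1/(2*D)) = (D + √(269 + D))/(2*D))
(w(-477) + (91081 - 1*32986)) - 74505 = ((½)*(-477 + √(269 - 477))/(-477) + (91081 - 1*32986)) - 74505 = ((½)*(-1/477)*(-477 + √(-208)) + (91081 - 32986)) - 74505 = ((½)*(-1/477)*(-477 + 4*I*√13) + 58095) - 74505 = ((½ - 2*I*√13/477) + 58095) - 74505 = (116191/2 - 2*I*√13/477) - 74505 = -32819/2 - 2*I*√13/477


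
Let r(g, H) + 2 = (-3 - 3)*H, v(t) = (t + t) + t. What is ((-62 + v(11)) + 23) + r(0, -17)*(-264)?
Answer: -26406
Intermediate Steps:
v(t) = 3*t (v(t) = 2*t + t = 3*t)
r(g, H) = -2 - 6*H (r(g, H) = -2 + (-3 - 3)*H = -2 - 6*H)
((-62 + v(11)) + 23) + r(0, -17)*(-264) = ((-62 + 3*11) + 23) + (-2 - 6*(-17))*(-264) = ((-62 + 33) + 23) + (-2 + 102)*(-264) = (-29 + 23) + 100*(-264) = -6 - 26400 = -26406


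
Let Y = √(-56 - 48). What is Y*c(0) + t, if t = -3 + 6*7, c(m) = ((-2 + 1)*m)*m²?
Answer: 39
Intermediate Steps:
c(m) = -m³ (c(m) = (-m)*m² = -m³)
Y = 2*I*√26 (Y = √(-104) = 2*I*√26 ≈ 10.198*I)
t = 39 (t = -3 + 42 = 39)
Y*c(0) + t = (2*I*√26)*(-1*0³) + 39 = (2*I*√26)*(-1*0) + 39 = (2*I*√26)*0 + 39 = 0 + 39 = 39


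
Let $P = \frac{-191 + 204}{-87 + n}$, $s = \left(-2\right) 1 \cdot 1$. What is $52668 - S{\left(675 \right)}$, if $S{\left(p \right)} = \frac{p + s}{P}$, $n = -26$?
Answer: $\frac{760733}{13} \approx 58518.0$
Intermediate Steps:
$s = -2$ ($s = \left(-2\right) 1 = -2$)
$P = - \frac{13}{113}$ ($P = \frac{-191 + 204}{-87 - 26} = \frac{13}{-113} = 13 \left(- \frac{1}{113}\right) = - \frac{13}{113} \approx -0.11504$)
$S{\left(p \right)} = \frac{226}{13} - \frac{113 p}{13}$ ($S{\left(p \right)} = \frac{p - 2}{- \frac{13}{113}} = \left(-2 + p\right) \left(- \frac{113}{13}\right) = \frac{226}{13} - \frac{113 p}{13}$)
$52668 - S{\left(675 \right)} = 52668 - \left(\frac{226}{13} - \frac{76275}{13}\right) = 52668 - - \frac{76049}{13} = 52668 + \frac{76049}{13} = \frac{760733}{13}$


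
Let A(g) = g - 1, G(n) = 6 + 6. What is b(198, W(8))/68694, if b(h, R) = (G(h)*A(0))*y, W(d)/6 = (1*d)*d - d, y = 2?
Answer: -4/11449 ≈ -0.00034938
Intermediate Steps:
G(n) = 12
A(g) = -1 + g
W(d) = -6*d + 6*d² (W(d) = 6*((1*d)*d - d) = 6*(d*d - d) = 6*(d² - d) = -6*d + 6*d²)
b(h, R) = -24 (b(h, R) = (12*(-1 + 0))*2 = (12*(-1))*2 = -12*2 = -24)
b(198, W(8))/68694 = -24/68694 = -24*1/68694 = -4/11449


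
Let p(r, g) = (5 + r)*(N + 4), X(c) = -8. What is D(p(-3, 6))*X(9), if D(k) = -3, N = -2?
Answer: 24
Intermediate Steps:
p(r, g) = 10 + 2*r (p(r, g) = (5 + r)*(-2 + 4) = (5 + r)*2 = 10 + 2*r)
D(p(-3, 6))*X(9) = -3*(-8) = 24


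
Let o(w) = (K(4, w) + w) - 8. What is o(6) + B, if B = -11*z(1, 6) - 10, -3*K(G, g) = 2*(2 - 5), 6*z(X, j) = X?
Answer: -71/6 ≈ -11.833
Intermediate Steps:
z(X, j) = X/6
K(G, g) = 2 (K(G, g) = -2*(2 - 5)/3 = -2*(-3)/3 = -⅓*(-6) = 2)
o(w) = -6 + w (o(w) = (2 + w) - 8 = -6 + w)
B = -71/6 (B = -11/6 - 10 = -71/6 ≈ -11.833)
o(6) + B = (-6 + 6) - 71/6 = 0 - 71/6 = -71/6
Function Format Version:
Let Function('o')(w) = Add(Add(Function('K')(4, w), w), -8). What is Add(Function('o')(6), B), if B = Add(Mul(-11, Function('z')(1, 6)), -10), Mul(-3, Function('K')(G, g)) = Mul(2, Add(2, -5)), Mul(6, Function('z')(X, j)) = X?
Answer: Rational(-71, 6) ≈ -11.833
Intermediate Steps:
Function('z')(X, j) = Mul(Rational(1, 6), X)
Function('K')(G, g) = 2 (Function('K')(G, g) = Mul(Rational(-1, 3), Mul(2, Add(2, -5))) = Mul(Rational(-1, 3), Mul(2, -3)) = Mul(Rational(-1, 3), -6) = 2)
Function('o')(w) = Add(-6, w) (Function('o')(w) = Add(Add(2, w), -8) = Add(-6, w))
B = Rational(-71, 6) (B = Add(Mul(-11, Mul(Rational(1, 6), 1)), -10) = Add(Mul(-11, Rational(1, 6)), -10) = Add(Rational(-11, 6), -10) = Rational(-71, 6) ≈ -11.833)
Add(Function('o')(6), B) = Add(Add(-6, 6), Rational(-71, 6)) = Add(0, Rational(-71, 6)) = Rational(-71, 6)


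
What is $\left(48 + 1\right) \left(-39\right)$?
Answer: $-1911$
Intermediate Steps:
$\left(48 + 1\right) \left(-39\right) = 49 \left(-39\right) = -1911$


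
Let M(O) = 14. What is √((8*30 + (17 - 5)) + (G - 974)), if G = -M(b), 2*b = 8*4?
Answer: 4*I*√46 ≈ 27.129*I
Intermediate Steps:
b = 16 (b = (8*4)/2 = (½)*32 = 16)
G = -14 (G = -1*14 = -14)
√((8*30 + (17 - 5)) + (G - 974)) = √((8*30 + (17 - 5)) + (-14 - 974)) = √((240 + 12) - 988) = √(252 - 988) = √(-736) = 4*I*√46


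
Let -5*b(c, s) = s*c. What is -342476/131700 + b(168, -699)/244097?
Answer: -2875150189/1148127675 ≈ -2.5042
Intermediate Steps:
b(c, s) = -c*s/5 (b(c, s) = -s*c/5 = -c*s/5)
-342476/131700 + b(168, -699)/244097 = -342476/131700 - ⅕*168*(-699)/244097 = -342476*1/131700 + (117432/5)*(1/244097) = -85619/32925 + 16776/174355 = -2875150189/1148127675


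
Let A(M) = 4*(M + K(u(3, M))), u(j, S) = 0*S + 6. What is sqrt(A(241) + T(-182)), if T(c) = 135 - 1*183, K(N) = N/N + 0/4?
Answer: 2*sqrt(230) ≈ 30.332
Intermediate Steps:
u(j, S) = 6 (u(j, S) = 0 + 6 = 6)
K(N) = 1 (K(N) = 1 + 0*(1/4) = 1 + 0 = 1)
T(c) = -48 (T(c) = 135 - 183 = -48)
A(M) = 4 + 4*M (A(M) = 4*(M + 1) = 4*(1 + M) = 4 + 4*M)
sqrt(A(241) + T(-182)) = sqrt((4 + 4*241) - 48) = sqrt((4 + 964) - 48) = sqrt(968 - 48) = sqrt(920) = 2*sqrt(230)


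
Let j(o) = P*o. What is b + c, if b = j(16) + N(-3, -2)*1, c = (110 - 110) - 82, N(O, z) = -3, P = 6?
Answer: 11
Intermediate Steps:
j(o) = 6*o
c = -82 (c = 0 - 82 = -82)
b = 93 (b = 6*16 - 3*1 = 96 - 3 = 93)
b + c = 93 - 82 = 11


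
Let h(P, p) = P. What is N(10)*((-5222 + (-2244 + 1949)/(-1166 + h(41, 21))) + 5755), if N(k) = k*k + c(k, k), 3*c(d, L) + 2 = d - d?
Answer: 35755232/675 ≈ 52971.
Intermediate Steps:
c(d, L) = -⅔ (c(d, L) = -⅔ + (d - d)/3 = -⅔ + (⅓)*0 = -⅔ + 0 = -⅔)
N(k) = -⅔ + k² (N(k) = k*k - ⅔ = k² - ⅔ = -⅔ + k²)
N(10)*((-5222 + (-2244 + 1949)/(-1166 + h(41, 21))) + 5755) = (-⅔ + 10²)*((-5222 + (-2244 + 1949)/(-1166 + 41)) + 5755) = (-⅔ + 100)*((-5222 - 295/(-1125)) + 5755) = 298*((-5222 - 295*(-1/1125)) + 5755)/3 = 298*((-5222 + 59/225) + 5755)/3 = 298*(-1174891/225 + 5755)/3 = (298/3)*(119984/225) = 35755232/675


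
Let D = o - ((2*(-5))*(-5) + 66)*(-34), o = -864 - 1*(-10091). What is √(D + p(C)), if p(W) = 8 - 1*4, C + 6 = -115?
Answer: 5*√527 ≈ 114.78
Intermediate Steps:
C = -121 (C = -6 - 115 = -121)
o = 9227 (o = -864 + 10091 = 9227)
p(W) = 4 (p(W) = 8 - 4 = 4)
D = 13171 (D = 9227 - ((2*(-5))*(-5) + 66)*(-34) = 9227 - (-10*(-5) + 66)*(-34) = 9227 - (50 + 66)*(-34) = 9227 - 116*(-34) = 9227 - 1*(-3944) = 9227 + 3944 = 13171)
√(D + p(C)) = √(13171 + 4) = √13175 = 5*√527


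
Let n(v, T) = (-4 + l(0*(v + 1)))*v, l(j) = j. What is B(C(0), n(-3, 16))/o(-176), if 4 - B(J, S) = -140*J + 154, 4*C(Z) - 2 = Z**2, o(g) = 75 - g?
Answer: -80/251 ≈ -0.31873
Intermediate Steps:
n(v, T) = -4*v (n(v, T) = (-4 + 0*(v + 1))*v = (-4 + 0*(1 + v))*v = (-4 + 0)*v = -4*v)
C(Z) = 1/2 + Z**2/4
B(J, S) = -150 + 140*J (B(J, S) = 4 - (-140*J + 154) = 4 - (154 - 140*J) = 4 + (-154 + 140*J) = -150 + 140*J)
B(C(0), n(-3, 16))/o(-176) = (-150 + 140*(1/2 + (1/4)*0**2))/(75 - 1*(-176)) = (-150 + 140*(1/2 + (1/4)*0))/(75 + 176) = (-150 + 140*(1/2 + 0))/251 = (-150 + 140*(1/2))*(1/251) = (-150 + 70)*(1/251) = -80*1/251 = -80/251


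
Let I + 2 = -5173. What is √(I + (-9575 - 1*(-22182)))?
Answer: 2*√1858 ≈ 86.209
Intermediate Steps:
I = -5175 (I = -2 - 5173 = -5175)
√(I + (-9575 - 1*(-22182))) = √(-5175 + (-9575 - 1*(-22182))) = √(-5175 + (-9575 + 22182)) = √(-5175 + 12607) = √7432 = 2*√1858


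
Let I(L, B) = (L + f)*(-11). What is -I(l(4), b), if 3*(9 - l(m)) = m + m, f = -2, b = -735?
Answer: 143/3 ≈ 47.667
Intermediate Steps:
l(m) = 9 - 2*m/3 (l(m) = 9 - (m + m)/3 = 9 - 2*m/3)
I(L, B) = 22 - 11*L (I(L, B) = (L - 2)*(-11) = (-2 + L)*(-11) = 22 - 11*L)
-I(l(4), b) = -(22 - 11*(9 - 2/3*4)) = -(22 - 11*(9 - 8/3)) = -(22 - 11*19/3) = -(22 - 209/3) = -1*(-143/3) = 143/3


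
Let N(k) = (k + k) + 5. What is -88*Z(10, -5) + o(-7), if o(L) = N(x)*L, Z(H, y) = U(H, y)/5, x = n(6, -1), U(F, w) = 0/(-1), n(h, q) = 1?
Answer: -49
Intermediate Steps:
U(F, w) = 0 (U(F, w) = 0*(-1) = 0)
x = 1
N(k) = 5 + 2*k (N(k) = 2*k + 5 = 5 + 2*k)
Z(H, y) = 0 (Z(H, y) = 0/5 = 0*(⅕) = 0)
o(L) = 7*L (o(L) = (5 + 2*1)*L = (5 + 2)*L = 7*L)
-88*Z(10, -5) + o(-7) = -88*0 + 7*(-7) = 0 - 49 = -49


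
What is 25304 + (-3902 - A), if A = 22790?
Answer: -1388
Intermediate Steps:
25304 + (-3902 - A) = 25304 + (-3902 - 1*22790) = 25304 + (-3902 - 22790) = 25304 - 26692 = -1388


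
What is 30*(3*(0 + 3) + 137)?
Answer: 4380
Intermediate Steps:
30*(3*(0 + 3) + 137) = 30*(3*3 + 137) = 30*(9 + 137) = 30*146 = 4380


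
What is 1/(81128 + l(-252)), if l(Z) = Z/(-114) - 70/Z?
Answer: 342/27746627 ≈ 1.2326e-5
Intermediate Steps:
l(Z) = -70/Z - Z/114 (l(Z) = Z*(-1/114) - 70/Z = -Z/114 - 70/Z = -70/Z - Z/114)
1/(81128 + l(-252)) = 1/(81128 + (-70/(-252) - 1/114*(-252))) = 1/(81128 + (-70*(-1/252) + 42/19)) = 1/(81128 + (5/18 + 42/19)) = 1/(81128 + 851/342) = 1/(27746627/342) = 342/27746627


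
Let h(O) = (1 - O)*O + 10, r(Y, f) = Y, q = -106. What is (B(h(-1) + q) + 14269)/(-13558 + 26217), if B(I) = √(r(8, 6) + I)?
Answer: 14269/12659 + 3*I*√10/12659 ≈ 1.1272 + 0.00074941*I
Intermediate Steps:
h(O) = 10 + O*(1 - O) (h(O) = O*(1 - O) + 10 = 10 + O*(1 - O))
B(I) = √(8 + I)
(B(h(-1) + q) + 14269)/(-13558 + 26217) = (√(8 + ((10 - 1 - 1*(-1)²) - 106)) + 14269)/(-13558 + 26217) = (√(8 + ((10 - 1 - 1*1) - 106)) + 14269)/12659 = (√(8 + ((10 - 1 - 1) - 106)) + 14269)*(1/12659) = (√(8 + (8 - 106)) + 14269)*(1/12659) = (√(8 - 98) + 14269)*(1/12659) = (√(-90) + 14269)*(1/12659) = (3*I*√10 + 14269)*(1/12659) = (14269 + 3*I*√10)*(1/12659) = 14269/12659 + 3*I*√10/12659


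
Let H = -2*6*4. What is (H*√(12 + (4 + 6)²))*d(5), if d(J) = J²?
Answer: -4800*√7 ≈ -12700.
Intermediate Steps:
H = -48 (H = -12*4 = -48)
(H*√(12 + (4 + 6)²))*d(5) = -48*√(12 + (4 + 6)²)*5² = -48*√(12 + 10²)*25 = -48*√(12 + 100)*25 = -192*√7*25 = -4800*√7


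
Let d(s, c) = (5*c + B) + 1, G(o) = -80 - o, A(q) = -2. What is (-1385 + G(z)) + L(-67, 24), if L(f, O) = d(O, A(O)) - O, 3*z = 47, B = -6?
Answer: -4559/3 ≈ -1519.7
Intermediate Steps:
z = 47/3 (z = (1/3)*47 = 47/3 ≈ 15.667)
d(s, c) = -5 + 5*c (d(s, c) = (5*c - 6) + 1 = (-6 + 5*c) + 1 = -5 + 5*c)
L(f, O) = -15 - O (L(f, O) = (-5 + 5*(-2)) - O = (-5 - 10) - O = -15 - O)
(-1385 + G(z)) + L(-67, 24) = (-1385 + (-80 - 1*47/3)) + (-15 - 1*24) = (-1385 + (-80 - 47/3)) + (-15 - 24) = (-1385 - 287/3) - 39 = -4442/3 - 39 = -4559/3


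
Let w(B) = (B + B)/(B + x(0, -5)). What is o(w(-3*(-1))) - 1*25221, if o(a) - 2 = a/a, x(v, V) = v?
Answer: -25218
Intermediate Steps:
w(B) = 2 (w(B) = (B + B)/(B + 0) = (2*B)/B = 2)
o(a) = 3 (o(a) = 2 + a/a = 2 + 1 = 3)
o(w(-3*(-1))) - 1*25221 = 3 - 1*25221 = 3 - 25221 = -25218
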